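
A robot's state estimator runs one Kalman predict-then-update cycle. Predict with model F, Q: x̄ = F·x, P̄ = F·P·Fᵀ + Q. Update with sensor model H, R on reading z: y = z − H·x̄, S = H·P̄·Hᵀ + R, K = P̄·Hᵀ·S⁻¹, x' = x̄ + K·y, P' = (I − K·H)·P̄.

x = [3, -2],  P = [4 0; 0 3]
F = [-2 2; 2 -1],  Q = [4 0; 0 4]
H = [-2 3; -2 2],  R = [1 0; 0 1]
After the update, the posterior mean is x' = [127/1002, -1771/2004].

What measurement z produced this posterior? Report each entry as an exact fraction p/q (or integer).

x̄ = F·x = [-10, 8]
P̄ = F·P·Fᵀ + Q = [32 -22; -22 23]
S = H·P̄·Hᵀ + R = [600 486; 486 397]
K = P̄·Hᵀ·S⁻¹ = [439/1002 -135/167; 1121/2004 -153/334]
x' − x̄ = [10147/1002, -17803/2004] = K·y
y = (KᵀK)⁻¹·Kᵀ·(x' − x̄) = [-47, -38]
z = y + H·x̄ = [-47, -38] + [44, 36] = [-3, -2]

z = [-3, -2]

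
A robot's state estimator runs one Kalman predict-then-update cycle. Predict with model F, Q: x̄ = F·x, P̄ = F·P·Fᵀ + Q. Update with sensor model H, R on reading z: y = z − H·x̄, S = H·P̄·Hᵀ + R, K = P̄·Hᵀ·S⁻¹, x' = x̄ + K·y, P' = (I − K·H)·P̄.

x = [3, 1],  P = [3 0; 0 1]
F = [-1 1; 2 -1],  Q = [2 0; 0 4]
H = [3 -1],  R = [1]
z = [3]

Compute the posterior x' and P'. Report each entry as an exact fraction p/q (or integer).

x' = [61/57, 1/3]
P' = [59/114 4/3; 4/3 13/3]

x̄ = F·x = [-2, 5]
P̄ = F·P·Fᵀ + Q = [6 -7; -7 17]
y = z − H·x̄ = [14]
S = H·P̄·Hᵀ + R = [114]
K = P̄·Hᵀ·S⁻¹ = [25/114; -1/3]
x' = x̄ + K·y = [61/57, 1/3]
P' = (I − K·H)·P̄ = [59/114 4/3; 4/3 13/3]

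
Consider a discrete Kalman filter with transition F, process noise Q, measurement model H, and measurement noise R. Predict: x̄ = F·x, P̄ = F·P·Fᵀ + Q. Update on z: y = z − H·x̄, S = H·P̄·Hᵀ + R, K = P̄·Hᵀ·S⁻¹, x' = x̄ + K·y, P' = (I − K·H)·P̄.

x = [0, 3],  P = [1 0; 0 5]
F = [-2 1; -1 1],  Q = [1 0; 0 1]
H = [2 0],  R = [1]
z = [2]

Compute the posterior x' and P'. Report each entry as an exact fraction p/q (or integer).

x̄ = F·x = [3, 3]
P̄ = F·P·Fᵀ + Q = [10 7; 7 7]
y = z − H·x̄ = [-4]
S = H·P̄·Hᵀ + R = [41]
K = P̄·Hᵀ·S⁻¹ = [20/41; 14/41]
x' = x̄ + K·y = [43/41, 67/41]
P' = (I − K·H)·P̄ = [10/41 7/41; 7/41 91/41]

x' = [43/41, 67/41]
P' = [10/41 7/41; 7/41 91/41]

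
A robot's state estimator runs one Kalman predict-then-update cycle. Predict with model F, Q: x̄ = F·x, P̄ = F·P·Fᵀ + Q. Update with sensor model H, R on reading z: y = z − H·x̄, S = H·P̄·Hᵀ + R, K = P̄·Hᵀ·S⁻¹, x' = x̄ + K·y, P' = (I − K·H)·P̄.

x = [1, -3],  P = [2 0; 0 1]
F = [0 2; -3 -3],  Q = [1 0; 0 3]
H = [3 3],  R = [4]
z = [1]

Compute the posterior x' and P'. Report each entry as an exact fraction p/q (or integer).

x' = [-1269/211, 1338/211]
P' = [1046/211 -1050/211; -1050/211 1146/211]

x̄ = F·x = [-6, 6]
P̄ = F·P·Fᵀ + Q = [5 -6; -6 30]
y = z − H·x̄ = [1]
S = H·P̄·Hᵀ + R = [211]
K = P̄·Hᵀ·S⁻¹ = [-3/211; 72/211]
x' = x̄ + K·y = [-1269/211, 1338/211]
P' = (I − K·H)·P̄ = [1046/211 -1050/211; -1050/211 1146/211]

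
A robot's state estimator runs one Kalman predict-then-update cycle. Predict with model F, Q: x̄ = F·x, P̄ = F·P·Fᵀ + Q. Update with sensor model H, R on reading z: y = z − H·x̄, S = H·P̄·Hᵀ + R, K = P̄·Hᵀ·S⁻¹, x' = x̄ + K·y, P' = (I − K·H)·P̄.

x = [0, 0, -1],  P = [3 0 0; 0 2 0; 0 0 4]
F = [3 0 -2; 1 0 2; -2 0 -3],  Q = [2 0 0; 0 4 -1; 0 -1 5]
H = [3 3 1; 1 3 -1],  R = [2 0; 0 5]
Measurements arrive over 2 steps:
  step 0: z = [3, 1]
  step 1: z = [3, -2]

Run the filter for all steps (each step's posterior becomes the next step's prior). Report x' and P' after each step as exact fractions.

step 0: x̄ = F·x = [2, -2, 3]
step 0: P̄ = F·P·Fᵀ + Q = [45 -7 6; -7 23 -31; 6 -31 53]
step 0: y = z − H·x̄ = [0, 8]
step 0: S = H·P̄·Hᵀ + R = [391 193; 193 442]
step 0: K = P̄·Hᵀ·S⁻¹ = [16522/45191 -5374/45191; -10435/135573 33082/135573; 17296/135573 -50494/135573]
step 0: x' = x̄ + K·y = [47390/45191, -6490/135573, 2767/135573]
step 0: P' = (I − K·H)·P̄ = [147687/45191 -97429/45191 -117730/45191; -97429/45191 218948/135573 199147/135573; -117730/45191 199147/135573 496721/135573]
step 1: x̄ = F·x = [420976/135573, 147704/135573, -97547/45191]
step 1: P̄ = F·P·Fᵀ + Q = [10483859/135573 -2070461/135573 695970/45191; -2070461/135573 1559477/135573 -509897/45191; 695970/45191 -509897/45191 894106/45191]
step 1: y = z − H·x̄ = [-335560/45191, -1427875/135573]
step 1: S = H·P̄·Hᵀ + R = [25808168/45191 4594400/45191; 4594400/45191 20458895/135573]
step 1: K = P̄·Hᵀ·S⁻¹ = [97547539/257065049 -191345054/1285325245; -176566869/2056520392 334293491/1285325245; 236896505/2056520392 -425399511/1285325245]
step 1: x' = x̄ + K·y = [476956498/257065049, -260214318/257065049, 121306017/257065049]
step 1: P' = (I − K·H)·P̄ = [4161802743/1285325245 -2771410142/1285325245 -3195702413/1285325245; -2771410142/1285325245 16715199249/10282601960 14602576971/10282601960; -3195702413/1285325245 14602576971/10282601960 35258092049/10282601960]

step 0: x' = [47390/45191, -6490/135573, 2767/135573], P' = [147687/45191 -97429/45191 -117730/45191; -97429/45191 218948/135573 199147/135573; -117730/45191 199147/135573 496721/135573]
step 1: x' = [476956498/257065049, -260214318/257065049, 121306017/257065049], P' = [4161802743/1285325245 -2771410142/1285325245 -3195702413/1285325245; -2771410142/1285325245 16715199249/10282601960 14602576971/10282601960; -3195702413/1285325245 14602576971/10282601960 35258092049/10282601960]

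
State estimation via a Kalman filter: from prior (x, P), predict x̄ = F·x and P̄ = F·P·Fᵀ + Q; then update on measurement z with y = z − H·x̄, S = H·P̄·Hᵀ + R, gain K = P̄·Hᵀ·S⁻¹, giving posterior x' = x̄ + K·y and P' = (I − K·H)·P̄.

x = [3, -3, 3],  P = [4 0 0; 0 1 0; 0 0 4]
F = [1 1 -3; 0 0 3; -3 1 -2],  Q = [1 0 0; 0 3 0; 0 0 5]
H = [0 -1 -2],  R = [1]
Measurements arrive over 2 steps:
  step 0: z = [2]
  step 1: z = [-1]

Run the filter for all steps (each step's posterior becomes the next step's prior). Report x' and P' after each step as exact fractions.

step 0: x̄ = F·x = [-9, 9, -18]
step 0: P̄ = F·P·Fᵀ + Q = [42 -36 13; -36 39 -24; 13 -24 58]
step 0: y = z − H·x̄ = [-25]
step 0: S = H·P̄·Hᵀ + R = [176]
step 0: K = P̄·Hᵀ·S⁻¹ = [5/88; 9/176; -23/44]
step 0: x' = x̄ + K·y = [-917/88, 1359/176, -217/44]
step 0: P' = (I − K·H)·P̄ = [1823/44 -3213/88 401/22; -3213/88 6783/176 -849/44; 401/22 -849/44 109/11]
step 1: x̄ = F·x = [2129/176, -651/44, 8597/176]
step 1: P̄ = F·P·Fᵀ + Q = [18223/176 -4065/44 47659/176; -4065/44 1014/11 -12381/44; 47659/176 -12381/44 170903/176]
step 1: y = z − H·x̄ = [7207/88]
step 1: S = H·P̄·Hᵀ + R = [125479/44]
step 1: K = P̄·Hᵀ·S⁻¹ = [-39529/250958; 20706/125479; -146141/250958]
step 1: x' = x̄ + K·y = [-201599/250958, -321489/250958, 289827/250958]
step 1: P' = (I − K·H)·P̄ = [8227977/250958 -4583109/250958 2311319/250958; -4583109/250958 1822827/125479 -1843533/250958; 2311319/250958 -1843533/250958 994837/250958]

step 0: x' = [-917/88, 1359/176, -217/44], P' = [1823/44 -3213/88 401/22; -3213/88 6783/176 -849/44; 401/22 -849/44 109/11]
step 1: x' = [-201599/250958, -321489/250958, 289827/250958], P' = [8227977/250958 -4583109/250958 2311319/250958; -4583109/250958 1822827/125479 -1843533/250958; 2311319/250958 -1843533/250958 994837/250958]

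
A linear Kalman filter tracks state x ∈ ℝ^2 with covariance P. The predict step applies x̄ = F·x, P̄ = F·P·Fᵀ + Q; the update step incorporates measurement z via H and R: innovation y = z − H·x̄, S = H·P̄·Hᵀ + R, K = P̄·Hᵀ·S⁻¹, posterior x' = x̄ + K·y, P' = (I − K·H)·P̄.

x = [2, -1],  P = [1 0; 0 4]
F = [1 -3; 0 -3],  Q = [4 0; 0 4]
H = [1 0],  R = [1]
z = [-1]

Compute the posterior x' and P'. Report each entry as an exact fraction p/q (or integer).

x' = [-6/7, -15/7]
P' = [41/42 6/7; 6/7 64/7]

x̄ = F·x = [5, 3]
P̄ = F·P·Fᵀ + Q = [41 36; 36 40]
y = z − H·x̄ = [-6]
S = H·P̄·Hᵀ + R = [42]
K = P̄·Hᵀ·S⁻¹ = [41/42; 6/7]
x' = x̄ + K·y = [-6/7, -15/7]
P' = (I − K·H)·P̄ = [41/42 6/7; 6/7 64/7]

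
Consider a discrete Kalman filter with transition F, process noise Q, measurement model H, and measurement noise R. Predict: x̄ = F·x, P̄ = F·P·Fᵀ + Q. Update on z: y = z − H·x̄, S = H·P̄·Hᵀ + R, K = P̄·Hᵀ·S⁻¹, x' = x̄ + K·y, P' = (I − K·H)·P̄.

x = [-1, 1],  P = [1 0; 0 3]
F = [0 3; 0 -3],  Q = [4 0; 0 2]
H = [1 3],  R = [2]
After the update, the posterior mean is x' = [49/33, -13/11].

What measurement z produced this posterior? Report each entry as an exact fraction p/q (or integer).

x̄ = F·x = [3, -3]
P̄ = F·P·Fᵀ + Q = [31 -27; -27 29]
S = H·P̄·Hᵀ + R = [132]
K = P̄·Hᵀ·S⁻¹ = [-25/66; 5/11]
x' − x̄ = [-50/33, 20/11] = K·y
y = (KᵀK)⁻¹·Kᵀ·(x' − x̄) = [4]
z = y + H·x̄ = [4] + [-6] = [-2]

z = [-2]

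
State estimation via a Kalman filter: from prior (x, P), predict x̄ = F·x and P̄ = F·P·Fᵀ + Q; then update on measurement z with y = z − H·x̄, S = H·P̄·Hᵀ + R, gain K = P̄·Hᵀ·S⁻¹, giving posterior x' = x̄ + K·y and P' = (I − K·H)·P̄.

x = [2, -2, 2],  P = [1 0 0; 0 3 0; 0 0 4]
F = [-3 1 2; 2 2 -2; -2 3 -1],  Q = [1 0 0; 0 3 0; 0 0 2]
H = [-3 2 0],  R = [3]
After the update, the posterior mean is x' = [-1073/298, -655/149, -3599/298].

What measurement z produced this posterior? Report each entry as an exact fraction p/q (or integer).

z = [2]

x̄ = F·x = [-4, -4, -12]
P̄ = F·P·Fᵀ + Q = [29 -16 7; -16 35 22; 7 22 37]
S = H·P̄·Hᵀ + R = [596]
K = P̄·Hᵀ·S⁻¹ = [-119/596; 59/298; 23/596]
x' − x̄ = [119/298, -59/149, -23/298] = K·y
y = (KᵀK)⁻¹·Kᵀ·(x' − x̄) = [-2]
z = y + H·x̄ = [-2] + [4] = [2]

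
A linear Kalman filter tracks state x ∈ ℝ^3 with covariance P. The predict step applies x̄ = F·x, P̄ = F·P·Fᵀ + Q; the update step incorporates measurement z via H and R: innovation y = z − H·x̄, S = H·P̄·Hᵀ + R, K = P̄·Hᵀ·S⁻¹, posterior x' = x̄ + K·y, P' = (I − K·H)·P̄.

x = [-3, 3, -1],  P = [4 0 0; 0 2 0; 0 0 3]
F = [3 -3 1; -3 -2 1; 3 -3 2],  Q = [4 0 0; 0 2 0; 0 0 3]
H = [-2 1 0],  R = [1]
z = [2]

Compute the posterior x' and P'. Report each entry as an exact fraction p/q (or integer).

x̄ = F·x = [-19, 2, -20]
P̄ = F·P·Fᵀ + Q = [61 -21 60; -21 49 -18; 60 -18 69]
y = z − H·x̄ = [-38]
S = H·P̄·Hᵀ + R = [378]
K = P̄·Hᵀ·S⁻¹ = [-143/378; 13/54; -23/63]
x' = x̄ + K·y = [-874/189, -193/27, -386/63]
P' = (I − K·H)·P̄ = [2609/378 725/54 491/63; 725/54 1463/54 137/9; 491/63 137/9 391/21]

x' = [-874/189, -193/27, -386/63]
P' = [2609/378 725/54 491/63; 725/54 1463/54 137/9; 491/63 137/9 391/21]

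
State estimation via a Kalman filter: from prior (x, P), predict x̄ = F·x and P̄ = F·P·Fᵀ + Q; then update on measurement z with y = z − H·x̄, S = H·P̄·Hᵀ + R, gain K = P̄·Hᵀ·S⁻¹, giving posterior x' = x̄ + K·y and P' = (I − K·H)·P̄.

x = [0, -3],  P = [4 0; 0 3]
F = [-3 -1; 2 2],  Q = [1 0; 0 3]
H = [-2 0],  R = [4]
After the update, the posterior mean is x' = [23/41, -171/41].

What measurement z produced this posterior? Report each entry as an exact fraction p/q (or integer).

z = [-1]

x̄ = F·x = [3, -6]
P̄ = F·P·Fᵀ + Q = [40 -30; -30 31]
S = H·P̄·Hᵀ + R = [164]
K = P̄·Hᵀ·S⁻¹ = [-20/41; 15/41]
x' − x̄ = [-100/41, 75/41] = K·y
y = (KᵀK)⁻¹·Kᵀ·(x' − x̄) = [5]
z = y + H·x̄ = [5] + [-6] = [-1]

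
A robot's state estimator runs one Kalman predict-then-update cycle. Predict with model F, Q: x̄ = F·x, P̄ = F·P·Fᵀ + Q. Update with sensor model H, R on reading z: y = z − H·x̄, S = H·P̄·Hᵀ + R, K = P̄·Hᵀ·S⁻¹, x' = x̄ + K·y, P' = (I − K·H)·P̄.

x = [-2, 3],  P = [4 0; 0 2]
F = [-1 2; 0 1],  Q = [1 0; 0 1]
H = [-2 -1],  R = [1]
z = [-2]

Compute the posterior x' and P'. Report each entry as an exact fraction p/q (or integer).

x' = [11/12, 29/72]
P' = [1/2 -7/12; -7/12 95/72]

x̄ = F·x = [8, 3]
P̄ = F·P·Fᵀ + Q = [13 4; 4 3]
y = z − H·x̄ = [17]
S = H·P̄·Hᵀ + R = [72]
K = P̄·Hᵀ·S⁻¹ = [-5/12; -11/72]
x' = x̄ + K·y = [11/12, 29/72]
P' = (I − K·H)·P̄ = [1/2 -7/12; -7/12 95/72]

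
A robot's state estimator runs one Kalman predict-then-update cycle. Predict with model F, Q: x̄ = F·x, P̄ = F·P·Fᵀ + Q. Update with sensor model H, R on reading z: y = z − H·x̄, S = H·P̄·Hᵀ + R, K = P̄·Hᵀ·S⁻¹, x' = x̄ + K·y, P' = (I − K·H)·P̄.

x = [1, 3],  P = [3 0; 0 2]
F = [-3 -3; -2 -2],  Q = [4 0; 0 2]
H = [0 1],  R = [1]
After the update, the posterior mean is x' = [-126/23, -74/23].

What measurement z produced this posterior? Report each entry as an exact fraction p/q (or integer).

z = [-3]

x̄ = F·x = [-12, -8]
P̄ = F·P·Fᵀ + Q = [49 30; 30 22]
S = H·P̄·Hᵀ + R = [23]
K = P̄·Hᵀ·S⁻¹ = [30/23; 22/23]
x' − x̄ = [150/23, 110/23] = K·y
y = (KᵀK)⁻¹·Kᵀ·(x' − x̄) = [5]
z = y + H·x̄ = [5] + [-8] = [-3]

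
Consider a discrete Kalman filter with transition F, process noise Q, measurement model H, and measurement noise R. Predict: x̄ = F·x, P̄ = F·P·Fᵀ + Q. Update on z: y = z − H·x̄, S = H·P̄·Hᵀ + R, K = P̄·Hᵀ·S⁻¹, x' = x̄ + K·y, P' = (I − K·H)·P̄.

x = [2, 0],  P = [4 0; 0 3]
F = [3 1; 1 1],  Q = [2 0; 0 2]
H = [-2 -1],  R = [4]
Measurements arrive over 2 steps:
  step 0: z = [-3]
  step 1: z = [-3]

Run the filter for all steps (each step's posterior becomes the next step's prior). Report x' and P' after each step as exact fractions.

step 0: x̄ = F·x = [6, 2]
step 0: P̄ = F·P·Fᵀ + Q = [41 15; 15 9]
step 0: y = z − H·x̄ = [11]
step 0: S = H·P̄·Hᵀ + R = [237]
step 0: K = P̄·Hᵀ·S⁻¹ = [-97/237; -13/79]
step 0: x' = x̄ + K·y = [355/237, 15/79]
step 0: P' = (I − K·H)·P̄ = [308/237 -76/79; -76/79 204/79]
step 1: x̄ = F·x = [370/79, 400/237]
step 1: P̄ = F·P·Fᵀ + Q = [830/79 208/79; 208/79 938/237]
step 1: y = z − H·x̄ = [1909/237]
step 1: S = H·P̄·Hᵀ + R = [14342/237]
step 1: K = P̄·Hᵀ·S⁻¹ = [-2802/7171; -1093/7171]
step 1: x' = x̄ + K·y = [11016/7171, 3299/7171]
step 1: P' = (I − K·H)·P̄ = [9086/7171 -6964/7171; -6964/7171 18300/7171]

step 0: x' = [355/237, 15/79], P' = [308/237 -76/79; -76/79 204/79]
step 1: x' = [11016/7171, 3299/7171], P' = [9086/7171 -6964/7171; -6964/7171 18300/7171]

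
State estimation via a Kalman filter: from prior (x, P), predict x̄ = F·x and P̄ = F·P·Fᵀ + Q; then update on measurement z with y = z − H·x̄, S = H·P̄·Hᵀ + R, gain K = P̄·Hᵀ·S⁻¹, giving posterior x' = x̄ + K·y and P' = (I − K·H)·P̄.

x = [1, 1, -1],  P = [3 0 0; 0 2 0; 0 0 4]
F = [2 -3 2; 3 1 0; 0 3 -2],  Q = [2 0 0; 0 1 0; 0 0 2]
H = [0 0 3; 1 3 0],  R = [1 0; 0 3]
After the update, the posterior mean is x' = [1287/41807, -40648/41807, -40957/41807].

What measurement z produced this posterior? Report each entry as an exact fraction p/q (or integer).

z = [-3, -3]

x̄ = F·x = [-3, 4, 5]
P̄ = F·P·Fᵀ + Q = [48 12 -34; 12 30 6; -34 6 36]
S = H·P̄·Hᵀ + R = [325 -48; -48 393]
K = P̄·Hᵀ·S⁻¹ = [-12018/41807 7468/41807; 3990/41807 11338/41807; 13892/41807 -16/125421]
x' − x̄ = [126708/41807, -207876/41807, -249992/41807] = K·y
y = (KᵀK)⁻¹·Kᵀ·(x' − x̄) = [-18, -12]
z = y + H·x̄ = [-18, -12] + [15, 9] = [-3, -3]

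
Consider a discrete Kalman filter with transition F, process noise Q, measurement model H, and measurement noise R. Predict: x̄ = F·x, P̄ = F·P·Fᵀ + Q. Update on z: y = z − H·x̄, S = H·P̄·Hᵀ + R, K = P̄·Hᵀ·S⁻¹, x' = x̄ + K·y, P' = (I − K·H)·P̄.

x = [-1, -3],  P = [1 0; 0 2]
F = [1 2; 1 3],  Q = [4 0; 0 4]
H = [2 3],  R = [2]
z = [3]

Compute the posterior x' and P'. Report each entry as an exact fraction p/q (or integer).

x' = [136/417, 295/417]
P' = [1196/417 -754/417; -754/417 566/417]

x̄ = F·x = [-7, -10]
P̄ = F·P·Fᵀ + Q = [13 13; 13 23]
y = z − H·x̄ = [47]
S = H·P̄·Hᵀ + R = [417]
K = P̄·Hᵀ·S⁻¹ = [65/417; 95/417]
x' = x̄ + K·y = [136/417, 295/417]
P' = (I − K·H)·P̄ = [1196/417 -754/417; -754/417 566/417]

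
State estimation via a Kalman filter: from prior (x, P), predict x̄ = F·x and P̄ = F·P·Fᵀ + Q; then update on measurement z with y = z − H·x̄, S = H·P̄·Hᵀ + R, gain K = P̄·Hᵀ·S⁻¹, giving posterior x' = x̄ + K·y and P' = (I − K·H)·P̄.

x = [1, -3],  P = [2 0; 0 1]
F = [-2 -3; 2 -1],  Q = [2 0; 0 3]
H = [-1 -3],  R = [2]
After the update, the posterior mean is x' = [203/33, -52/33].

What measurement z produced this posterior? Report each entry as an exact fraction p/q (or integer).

x̄ = F·x = [7, 5]
P̄ = F·P·Fᵀ + Q = [19 -5; -5 12]
S = H·P̄·Hᵀ + R = [99]
K = P̄·Hᵀ·S⁻¹ = [-4/99; -31/99]
x' − x̄ = [-28/33, -217/33] = K·y
y = (KᵀK)⁻¹·Kᵀ·(x' − x̄) = [21]
z = y + H·x̄ = [21] + [-22] = [-1]

z = [-1]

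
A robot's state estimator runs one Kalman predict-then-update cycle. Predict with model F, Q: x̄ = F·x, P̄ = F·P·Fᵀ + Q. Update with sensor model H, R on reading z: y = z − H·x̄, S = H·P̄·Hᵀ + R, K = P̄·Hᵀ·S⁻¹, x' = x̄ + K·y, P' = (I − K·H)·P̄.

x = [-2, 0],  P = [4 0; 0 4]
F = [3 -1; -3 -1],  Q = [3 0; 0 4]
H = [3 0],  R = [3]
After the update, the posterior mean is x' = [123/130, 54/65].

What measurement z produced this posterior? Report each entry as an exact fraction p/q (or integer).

z = [3]

x̄ = F·x = [-6, 6]
P̄ = F·P·Fᵀ + Q = [43 -32; -32 44]
S = H·P̄·Hᵀ + R = [390]
K = P̄·Hᵀ·S⁻¹ = [43/130; -16/65]
x' − x̄ = [903/130, -336/65] = K·y
y = (KᵀK)⁻¹·Kᵀ·(x' − x̄) = [21]
z = y + H·x̄ = [21] + [-18] = [3]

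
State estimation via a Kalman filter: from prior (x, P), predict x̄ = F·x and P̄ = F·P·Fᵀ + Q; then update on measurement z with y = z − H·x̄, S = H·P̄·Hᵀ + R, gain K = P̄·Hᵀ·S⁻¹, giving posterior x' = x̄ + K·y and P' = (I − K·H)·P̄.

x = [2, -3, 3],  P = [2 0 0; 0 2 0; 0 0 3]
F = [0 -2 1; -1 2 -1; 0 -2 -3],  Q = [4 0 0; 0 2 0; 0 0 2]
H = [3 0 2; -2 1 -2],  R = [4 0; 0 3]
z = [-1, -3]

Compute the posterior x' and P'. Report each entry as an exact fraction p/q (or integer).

x' = [21215/3869, -34113/3869, -32765/3869]
P' = [31404/3869 -26196/3869 -45120/3869; -26196/3869 35252/3869 41428/3869; -45120/3869 41428/3869 67538/3869]

x̄ = F·x = [9, -11, -3]
P̄ = F·P·Fᵀ + Q = [15 -11 -1; -11 15 1; -1 1 37]
y = z − H·x̄ = [-22, 20]
S = H·P̄·Hᵀ + R = [275 -259; -259 258]
K = P̄·Hᵀ·S⁻¹ = [993/3869 412/3869; 1067/3869 1596/3869; -71/3869 -1136/3869]
x' = x̄ + K·y = [21215/3869, -34113/3869, -32765/3869]
P' = (I − K·H)·P̄ = [31404/3869 -26196/3869 -45120/3869; -26196/3869 35252/3869 41428/3869; -45120/3869 41428/3869 67538/3869]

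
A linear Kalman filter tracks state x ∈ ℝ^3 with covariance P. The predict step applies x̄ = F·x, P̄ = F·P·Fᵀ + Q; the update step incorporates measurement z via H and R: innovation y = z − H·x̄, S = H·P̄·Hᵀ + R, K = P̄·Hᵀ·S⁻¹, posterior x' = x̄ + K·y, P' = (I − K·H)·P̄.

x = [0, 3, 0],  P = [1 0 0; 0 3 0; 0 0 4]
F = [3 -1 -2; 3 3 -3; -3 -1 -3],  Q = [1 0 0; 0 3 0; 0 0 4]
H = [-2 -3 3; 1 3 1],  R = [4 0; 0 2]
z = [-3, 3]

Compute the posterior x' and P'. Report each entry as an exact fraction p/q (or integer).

x̄ = F·x = [-3, 9, -3]
P̄ = F·P·Fᵀ + Q = [29 24 18; 24 75 18; 18 18 52]
y = z − H·x̄ = [27, -18]
S = H·P̄·Hᵀ + R = [1011 -667; -667 1046]
K = P̄·Hᵀ·S⁻¹ = [-123/612617 69617/612617; -50985/612617 123864/612617; 151744/612617 169386/612617]
x' = x̄ + K·y = [-3094278/612617, 1907406/612617, -789711/612617]
P' = (I − K·H)·P̄ = [9472122/612617 -3911868/612617 2402716/612617; -3911868/612617 1708872/612617 -967020/612617; 2402716/612617 -967020/612617 837116/612617]

x' = [-3094278/612617, 1907406/612617, -789711/612617]
P' = [9472122/612617 -3911868/612617 2402716/612617; -3911868/612617 1708872/612617 -967020/612617; 2402716/612617 -967020/612617 837116/612617]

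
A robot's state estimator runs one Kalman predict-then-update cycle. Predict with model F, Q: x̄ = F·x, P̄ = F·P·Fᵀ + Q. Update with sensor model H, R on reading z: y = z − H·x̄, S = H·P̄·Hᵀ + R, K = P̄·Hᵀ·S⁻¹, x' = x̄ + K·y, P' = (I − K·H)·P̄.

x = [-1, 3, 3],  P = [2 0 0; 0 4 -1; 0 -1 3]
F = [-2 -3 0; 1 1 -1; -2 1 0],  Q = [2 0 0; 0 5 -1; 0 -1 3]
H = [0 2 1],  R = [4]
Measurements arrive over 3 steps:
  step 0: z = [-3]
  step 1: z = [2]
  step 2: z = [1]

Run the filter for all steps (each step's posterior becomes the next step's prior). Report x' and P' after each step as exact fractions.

step 0: x̄ = F·x = [-7, -1, 5]
step 0: P̄ = F·P·Fᵀ + Q = [46 -19 -4; -19 16 0; -4 0 15]
step 0: y = z − H·x̄ = [-6]
step 0: S = H·P̄·Hᵀ + R = [83]
step 0: K = P̄·Hᵀ·S⁻¹ = [-42/83; 32/83; 15/83]
step 0: x' = x̄ + K·y = [-329/83, -275/83, 325/83]
step 0: P' = (I − K·H)·P̄ = [2054/83 -233/83 298/83; -233/83 304/83 -480/83; 298/83 -480/83 1020/83]
step 1: x̄ = F·x = [1483/83, -929/83, 383/83]
step 1: P̄ = F·P·Fᵀ + Q = [8322/83 -4699/83 6372/83; -4699/83 3691/83 -2578/83; 6372/83 -2578/83 9701/83]
step 1: y = z − H·x̄ = [1641/83]
step 1: S = H·P̄·Hᵀ + R = [14485/83]
step 1: K = P̄·Hᵀ·S⁻¹ = [-3026/14485; 4804/14485; 909/2897]
step 1: x' = x̄ + K·y = [198983/14485, -67147/14485, 31340/2897]
step 1: P' = (I − K·H)·P̄ = [1342018/14485 -644917/14485 255546/2897; -644917/14485 366093/14485 -142594/2897; 255546/2897 -142594/2897 288824/2897]
step 2: x̄ = F·x = [-39305/2897, -24864/14485, -465113/14485]
step 2: P̄ = F·P·Fᵀ + Q = [190575/2897 -28236/2897 338025/2897; -28236/2897 805302/14485 1580919/14485; 338025/2897 1580919/14485 8357288/14485]
step 2: y = z − H·x̄ = [529326/14485]
step 2: S = H·P̄·Hᵀ + R = [17960112/14485]
step 2: K = P̄·Hᵀ·S⁻¹ = [469255/5986704; 1063841/5986704; 5759563/8980056]
step 2: x' = x̄ + K·y = [-10679417/997784, 4766601/997784, -4326523/498892]
step 2: P' = (I − K·H)·P̄ = [116073635/1995568 -53914187/1995568 162681071/2993352; -53914187/1995568 32811683/1995568 -96307367/2993352; 162681071/2993352 -96307367/2993352 300441227/4490028]

step 0: x' = [-329/83, -275/83, 325/83], P' = [2054/83 -233/83 298/83; -233/83 304/83 -480/83; 298/83 -480/83 1020/83]
step 1: x' = [198983/14485, -67147/14485, 31340/2897], P' = [1342018/14485 -644917/14485 255546/2897; -644917/14485 366093/14485 -142594/2897; 255546/2897 -142594/2897 288824/2897]
step 2: x' = [-10679417/997784, 4766601/997784, -4326523/498892], P' = [116073635/1995568 -53914187/1995568 162681071/2993352; -53914187/1995568 32811683/1995568 -96307367/2993352; 162681071/2993352 -96307367/2993352 300441227/4490028]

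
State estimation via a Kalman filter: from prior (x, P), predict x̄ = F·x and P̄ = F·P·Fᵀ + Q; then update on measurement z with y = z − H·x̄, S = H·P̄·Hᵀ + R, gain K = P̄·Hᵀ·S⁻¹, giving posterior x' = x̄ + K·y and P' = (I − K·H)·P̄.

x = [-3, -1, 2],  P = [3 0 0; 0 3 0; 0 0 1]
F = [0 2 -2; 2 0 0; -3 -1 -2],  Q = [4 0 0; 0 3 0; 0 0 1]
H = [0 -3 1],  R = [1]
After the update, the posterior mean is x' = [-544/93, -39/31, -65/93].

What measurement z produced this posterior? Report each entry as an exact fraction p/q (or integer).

x̄ = F·x = [-6, -6, 6]
P̄ = F·P·Fᵀ + Q = [20 0 -2; 0 15 -18; -2 -18 35]
S = H·P̄·Hᵀ + R = [279]
K = P̄·Hᵀ·S⁻¹ = [-2/279; -7/31; 89/279]
x' − x̄ = [14/93, 147/31, -623/93] = K·y
y = (KᵀK)⁻¹·Kᵀ·(x' − x̄) = [-21]
z = y + H·x̄ = [-21] + [24] = [3]

z = [3]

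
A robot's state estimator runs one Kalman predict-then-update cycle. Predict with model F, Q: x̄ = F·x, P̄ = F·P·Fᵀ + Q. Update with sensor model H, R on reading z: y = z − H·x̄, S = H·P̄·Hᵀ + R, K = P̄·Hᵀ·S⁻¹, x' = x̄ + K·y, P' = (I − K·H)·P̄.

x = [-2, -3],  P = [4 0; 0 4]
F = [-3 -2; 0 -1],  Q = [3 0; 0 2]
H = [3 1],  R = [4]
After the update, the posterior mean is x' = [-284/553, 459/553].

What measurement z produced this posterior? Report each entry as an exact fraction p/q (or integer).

x̄ = F·x = [12, 3]
P̄ = F·P·Fᵀ + Q = [55 8; 8 6]
S = H·P̄·Hᵀ + R = [553]
K = P̄·Hᵀ·S⁻¹ = [173/553; 30/553]
x' − x̄ = [-6920/553, -1200/553] = K·y
y = (KᵀK)⁻¹·Kᵀ·(x' − x̄) = [-40]
z = y + H·x̄ = [-40] + [39] = [-1]

z = [-1]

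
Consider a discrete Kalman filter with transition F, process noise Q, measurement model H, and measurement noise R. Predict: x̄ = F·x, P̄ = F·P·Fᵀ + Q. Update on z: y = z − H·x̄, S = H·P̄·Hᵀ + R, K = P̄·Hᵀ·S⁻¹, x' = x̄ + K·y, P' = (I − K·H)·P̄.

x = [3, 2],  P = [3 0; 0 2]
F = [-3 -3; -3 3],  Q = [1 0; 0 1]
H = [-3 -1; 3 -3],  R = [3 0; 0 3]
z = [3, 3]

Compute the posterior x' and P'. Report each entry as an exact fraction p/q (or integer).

x' = [-55641/98863, -151113/98863]
P' = [20488/98863 12237/98863; 12237/98863 36768/98863]

x̄ = F·x = [-15, -3]
P̄ = F·P·Fᵀ + Q = [46 9; 9 46]
y = z − H·x̄ = [-45, 39]
S = H·P̄·Hᵀ + R = [517 -222; -222 669]
K = P̄·Hᵀ·S⁻¹ = [-24567/98863 8251/98863; -24493/98863 -24531/98863]
x' = x̄ + K·y = [-55641/98863, -151113/98863]
P' = (I − K·H)·P̄ = [20488/98863 12237/98863; 12237/98863 36768/98863]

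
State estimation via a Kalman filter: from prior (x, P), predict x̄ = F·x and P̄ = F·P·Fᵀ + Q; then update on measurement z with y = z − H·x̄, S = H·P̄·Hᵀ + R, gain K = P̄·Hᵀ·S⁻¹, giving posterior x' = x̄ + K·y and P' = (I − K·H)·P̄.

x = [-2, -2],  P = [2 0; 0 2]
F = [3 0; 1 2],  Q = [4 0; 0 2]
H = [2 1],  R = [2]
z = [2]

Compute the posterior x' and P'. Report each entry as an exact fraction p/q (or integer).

x̄ = F·x = [-6, -6]
P̄ = F·P·Fᵀ + Q = [22 6; 6 12]
y = z − H·x̄ = [20]
S = H·P̄·Hᵀ + R = [126]
K = P̄·Hᵀ·S⁻¹ = [25/63; 4/21]
x' = x̄ + K·y = [122/63, -46/21]
P' = (I − K·H)·P̄ = [136/63 -74/21; -74/21 52/7]

x' = [122/63, -46/21]
P' = [136/63 -74/21; -74/21 52/7]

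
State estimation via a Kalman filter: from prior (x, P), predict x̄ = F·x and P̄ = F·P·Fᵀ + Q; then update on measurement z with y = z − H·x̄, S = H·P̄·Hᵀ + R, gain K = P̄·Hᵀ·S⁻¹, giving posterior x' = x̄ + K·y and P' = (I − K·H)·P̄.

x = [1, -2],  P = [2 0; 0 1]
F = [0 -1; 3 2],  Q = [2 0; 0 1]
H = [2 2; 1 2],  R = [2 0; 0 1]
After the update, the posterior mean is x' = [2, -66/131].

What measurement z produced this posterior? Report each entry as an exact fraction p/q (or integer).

z = [3, 1]

x̄ = F·x = [2, -1]
P̄ = F·P·Fᵀ + Q = [3 -2; -2 23]
S = H·P̄·Hᵀ + R = [90 86; 86 88]
K = P̄·Hᵀ·S⁻¹ = [1/2 -1/2; -22/131 87/131]
x' − x̄ = [0, 65/131] = K·y
y = (KᵀK)⁻¹·Kᵀ·(x' − x̄) = [1, 1]
z = y + H·x̄ = [1, 1] + [2, 0] = [3, 1]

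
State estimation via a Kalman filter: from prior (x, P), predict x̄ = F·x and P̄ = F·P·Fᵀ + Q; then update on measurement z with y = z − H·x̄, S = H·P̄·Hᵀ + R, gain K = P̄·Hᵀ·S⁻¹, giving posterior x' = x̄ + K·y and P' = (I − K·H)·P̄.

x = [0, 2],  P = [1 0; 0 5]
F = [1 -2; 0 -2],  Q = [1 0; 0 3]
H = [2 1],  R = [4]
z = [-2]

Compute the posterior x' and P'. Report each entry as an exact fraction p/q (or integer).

x' = [-28/39, -10/13]
P' = [194/195 -44/65; -44/65 172/65]

x̄ = F·x = [-4, -4]
P̄ = F·P·Fᵀ + Q = [22 20; 20 23]
y = z − H·x̄ = [10]
S = H·P̄·Hᵀ + R = [195]
K = P̄·Hᵀ·S⁻¹ = [64/195; 21/65]
x' = x̄ + K·y = [-28/39, -10/13]
P' = (I − K·H)·P̄ = [194/195 -44/65; -44/65 172/65]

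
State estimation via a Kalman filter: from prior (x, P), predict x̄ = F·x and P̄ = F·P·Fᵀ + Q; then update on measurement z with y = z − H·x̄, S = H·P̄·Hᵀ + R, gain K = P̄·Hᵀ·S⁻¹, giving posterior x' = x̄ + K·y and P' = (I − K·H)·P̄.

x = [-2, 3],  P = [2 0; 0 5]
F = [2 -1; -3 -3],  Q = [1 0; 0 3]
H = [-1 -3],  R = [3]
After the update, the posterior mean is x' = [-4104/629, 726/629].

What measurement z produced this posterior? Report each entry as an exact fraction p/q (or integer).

z = [3]

x̄ = F·x = [-7, -3]
P̄ = F·P·Fᵀ + Q = [14 3; 3 66]
S = H·P̄·Hᵀ + R = [629]
K = P̄·Hᵀ·S⁻¹ = [-23/629; -201/629]
x' − x̄ = [299/629, 2613/629] = K·y
y = (KᵀK)⁻¹·Kᵀ·(x' − x̄) = [-13]
z = y + H·x̄ = [-13] + [16] = [3]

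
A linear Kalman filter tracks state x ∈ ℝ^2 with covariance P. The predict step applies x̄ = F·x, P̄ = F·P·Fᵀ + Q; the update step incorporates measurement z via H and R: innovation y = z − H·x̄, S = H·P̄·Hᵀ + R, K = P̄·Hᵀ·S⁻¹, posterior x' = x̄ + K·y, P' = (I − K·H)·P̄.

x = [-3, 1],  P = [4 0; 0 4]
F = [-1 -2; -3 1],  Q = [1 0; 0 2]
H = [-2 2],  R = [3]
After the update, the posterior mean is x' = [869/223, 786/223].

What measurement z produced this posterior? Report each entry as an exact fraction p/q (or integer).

z = [-1]

x̄ = F·x = [1, 10]
P̄ = F·P·Fᵀ + Q = [21 4; 4 42]
S = H·P̄·Hᵀ + R = [223]
K = P̄·Hᵀ·S⁻¹ = [-34/223; 76/223]
x' − x̄ = [646/223, -1444/223] = K·y
y = (KᵀK)⁻¹·Kᵀ·(x' − x̄) = [-19]
z = y + H·x̄ = [-19] + [18] = [-1]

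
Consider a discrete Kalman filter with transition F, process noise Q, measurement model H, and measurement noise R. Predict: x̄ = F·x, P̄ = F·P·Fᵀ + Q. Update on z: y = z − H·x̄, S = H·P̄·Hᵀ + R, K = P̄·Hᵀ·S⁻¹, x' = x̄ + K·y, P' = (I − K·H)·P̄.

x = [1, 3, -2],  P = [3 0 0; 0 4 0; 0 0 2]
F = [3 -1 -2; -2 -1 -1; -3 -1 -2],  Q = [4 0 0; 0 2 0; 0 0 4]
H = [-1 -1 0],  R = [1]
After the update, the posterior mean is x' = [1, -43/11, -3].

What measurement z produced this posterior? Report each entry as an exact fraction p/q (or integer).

z = [3]

x̄ = F·x = [4, -3, -2]
P̄ = F·P·Fᵀ + Q = [43 -10 -15; -10 20 26; -15 26 43]
S = H·P̄·Hᵀ + R = [44]
K = P̄·Hᵀ·S⁻¹ = [-3/4; -5/22; -1/4]
x' − x̄ = [-3, -10/11, -1] = K·y
y = (KᵀK)⁻¹·Kᵀ·(x' − x̄) = [4]
z = y + H·x̄ = [4] + [-1] = [3]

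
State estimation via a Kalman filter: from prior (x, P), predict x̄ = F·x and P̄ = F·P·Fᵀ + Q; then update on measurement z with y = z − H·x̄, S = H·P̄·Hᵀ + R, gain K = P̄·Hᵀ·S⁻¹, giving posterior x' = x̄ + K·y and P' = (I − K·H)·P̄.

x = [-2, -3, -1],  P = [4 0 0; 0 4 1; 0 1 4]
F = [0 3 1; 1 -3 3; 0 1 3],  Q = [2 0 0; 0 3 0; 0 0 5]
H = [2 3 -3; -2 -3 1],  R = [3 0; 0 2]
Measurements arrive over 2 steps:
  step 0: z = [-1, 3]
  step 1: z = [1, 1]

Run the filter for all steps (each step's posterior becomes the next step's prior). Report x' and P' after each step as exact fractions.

step 0: x̄ = F·x = [-10, 4, -6]
step 0: P̄ = F·P·Fᵀ + Q = [48 -18 34; -18 61 18; 34 18 51]
step 0: y = z − H·x̄ = [-11, 1]
step 0: S = H·P̄·Hᵀ + R = [255 -190; -190 334]
step 0: K = P̄·Hᵀ·S⁻¹ = [-308/701 -192/701; 468/3505 -435/1402; -11922/24535 -4799/9814]
step 0: x' = x̄ + K·y = [-3814/701, 15569/7010, -56131/49070]
step 0: P' = (I − K·H)·P̄ = [13632/701 -8742/701 654/701; -8742/701 59987/7010 771/7010; 654/701 771/7010 59761/49070]
step 1: x̄ = F·x = [135409/24535, -381161/24535, -5941/4907]
step 1: P̄ = F·P·Fᵀ + Q = [1984732/24535 -2678778/24535 149298/4907; -2678778/24535 4633827/24535 -122886/4907; 149298/4907 -122886/4907 123549/4907]
step 1: y = z − H·x̄ = [161617/4907, -163685/4907]
step 1: S = H·P̄·Hᵀ + R = [5046641/4907 -4150502/4907; -4150502/4907 3773094/4907]
step 1: K = P̄·Hᵀ·S⁻¹ = [-77777732/184917875 -38377356/184917875; 962028/7396715 -5065047/14793430; -87553866/184917875 -173645481/369835750]
step 1: x' = x̄ + K·y = [-260953187/184917875, 2505943/14793430, -422747087/369835750]
step 1: P' = (I − K·H)·P̄ = [2496174108/184917875 -63473994/7396715 155043954/184917875; -63473994/7396715 88735011/14793430 2178963/14793430; 155043954/184917875 2178963/14793430 436307079/369835750]

step 0: x' = [-3814/701, 15569/7010, -56131/49070], P' = [13632/701 -8742/701 654/701; -8742/701 59987/7010 771/7010; 654/701 771/7010 59761/49070]
step 1: x' = [-260953187/184917875, 2505943/14793430, -422747087/369835750], P' = [2496174108/184917875 -63473994/7396715 155043954/184917875; -63473994/7396715 88735011/14793430 2178963/14793430; 155043954/184917875 2178963/14793430 436307079/369835750]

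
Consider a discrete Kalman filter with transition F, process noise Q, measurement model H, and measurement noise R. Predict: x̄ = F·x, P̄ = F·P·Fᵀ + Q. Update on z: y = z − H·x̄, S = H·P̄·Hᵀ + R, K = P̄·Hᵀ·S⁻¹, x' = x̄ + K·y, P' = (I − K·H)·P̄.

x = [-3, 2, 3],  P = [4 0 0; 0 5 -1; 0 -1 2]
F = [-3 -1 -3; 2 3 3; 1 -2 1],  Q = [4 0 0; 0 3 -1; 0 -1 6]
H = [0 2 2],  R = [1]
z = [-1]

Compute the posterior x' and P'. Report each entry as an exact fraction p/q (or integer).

x' = [698/289, 1501/289, -1640/289]
P' = [3017/289 -1405/289 1347/289; -1405/289 8496/289 -8446/289; 1347/289 -8446/289 8468/289]

x̄ = F·x = [-2, 9, -4]
P̄ = F·P·Fᵀ + Q = [57 -45 -13; -45 64 -14; -13 -14 36]
y = z − H·x̄ = [-11]
S = H·P̄·Hᵀ + R = [289]
K = P̄·Hᵀ·S⁻¹ = [-116/289; 100/289; 44/289]
x' = x̄ + K·y = [698/289, 1501/289, -1640/289]
P' = (I − K·H)·P̄ = [3017/289 -1405/289 1347/289; -1405/289 8496/289 -8446/289; 1347/289 -8446/289 8468/289]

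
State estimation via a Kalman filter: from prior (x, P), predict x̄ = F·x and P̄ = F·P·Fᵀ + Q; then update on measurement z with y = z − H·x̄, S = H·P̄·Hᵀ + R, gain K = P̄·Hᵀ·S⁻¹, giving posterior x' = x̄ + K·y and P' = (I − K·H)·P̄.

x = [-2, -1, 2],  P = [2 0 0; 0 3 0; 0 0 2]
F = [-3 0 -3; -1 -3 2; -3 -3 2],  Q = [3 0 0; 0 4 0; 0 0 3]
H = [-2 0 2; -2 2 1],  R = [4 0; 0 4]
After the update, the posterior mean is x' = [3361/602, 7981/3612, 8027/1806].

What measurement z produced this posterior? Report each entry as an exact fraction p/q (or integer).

x̄ = F·x = [0, 9, 13]
P̄ = F·P·Fᵀ + Q = [39 -6 6; -6 41 41; 6 41 56]
S = H·P̄·Hᵀ + R = [336 420; 420 568]
K = P̄·Hᵀ·S⁻¹ = [-46/301 -3/86; -827/3612 35/86; 485/1806 1/43]
x' − x̄ = [3361/602, -24527/3612, -15451/1806] = K·y
y = (KᵀK)⁻¹·Kᵀ·(x' − x̄) = [-29, -33]
z = y + H·x̄ = [-29, -33] + [26, 31] = [-3, -2]

z = [-3, -2]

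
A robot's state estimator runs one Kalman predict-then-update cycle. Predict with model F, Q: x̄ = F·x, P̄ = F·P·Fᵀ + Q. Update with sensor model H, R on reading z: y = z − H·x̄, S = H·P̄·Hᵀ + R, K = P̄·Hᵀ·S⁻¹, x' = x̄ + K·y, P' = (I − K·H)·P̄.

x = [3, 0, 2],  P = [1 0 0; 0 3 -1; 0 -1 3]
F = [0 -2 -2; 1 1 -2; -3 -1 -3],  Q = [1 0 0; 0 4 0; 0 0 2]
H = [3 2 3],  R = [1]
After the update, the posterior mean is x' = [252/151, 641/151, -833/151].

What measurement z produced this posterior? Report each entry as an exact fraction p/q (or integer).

x̄ = F·x = [-4, -1, -15]
P̄ = F·P·Fᵀ + Q = [17 4 16; 4 24 13; 16 13 35]
S = H·P̄·Hᵀ + R = [1057]
K = P̄·Hᵀ·S⁻¹ = [107/1057; 99/1057; 179/1057]
x' − x̄ = [856/151, 792/151, 1432/151] = K·y
y = (KᵀK)⁻¹·Kᵀ·(x' − x̄) = [56]
z = y + H·x̄ = [56] + [-59] = [-3]

z = [-3]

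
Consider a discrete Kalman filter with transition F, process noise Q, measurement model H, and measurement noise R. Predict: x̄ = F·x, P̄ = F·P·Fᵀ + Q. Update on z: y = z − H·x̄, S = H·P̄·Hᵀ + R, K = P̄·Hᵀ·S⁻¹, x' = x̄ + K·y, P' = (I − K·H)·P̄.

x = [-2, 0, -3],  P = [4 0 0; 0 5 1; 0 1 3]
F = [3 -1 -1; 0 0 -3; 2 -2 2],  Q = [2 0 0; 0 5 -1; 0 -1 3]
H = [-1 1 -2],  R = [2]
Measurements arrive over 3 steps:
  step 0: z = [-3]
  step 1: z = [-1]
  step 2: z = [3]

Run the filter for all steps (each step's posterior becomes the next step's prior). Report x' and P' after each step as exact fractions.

step 0: x̄ = F·x = [-3, 9, -10]
step 0: P̄ = F·P·Fᵀ + Q = [48 12 28; 12 32 -13; 28 -13 43]
step 0: y = z − H·x̄ = [-35]
step 0: S = H·P̄·Hᵀ + R = [394]
step 0: K = P̄·Hᵀ·S⁻¹ = [-46/197; 23/197; -127/394]
step 0: x' = x̄ + K·y = [1019/197, 968/197, 505/394]
step 0: P' = (I − K·H)·P̄ = [5224/197 4480/197 -326/197; 4480/197 5246/197 360/197; -326/197 360/197 813/394]
step 1: x̄ = F·x = [3673/394, -1515/394, 607/197]
step 1: P̄ = F·P·Fᵀ + Q = [57717/394 10467/394 3879/197; 10467/394 9287/394 1480/197; 3879/197 1480/197 2769/197]
step 1: y = z − H·x̄ = [3611/197]
step 1: S = H·P̄·Hᵀ + R = [44101/197]
step 1: K = P̄·Hᵀ·S⁻¹ = [-31383/44101; -3550/44101; -7937/44101]
step 1: x' = x̄ + K·y = [-328249/88202, -469295/88202, -9600/44101]
step 1: P' = (I − K·H)·P̄ = [2921787/88202 1212111/88202 -396036/44101; 1212111/88202 1951071/88202 188290/44101; -396036/44101 188290/44101 300100/44101]
step 2: x̄ = F·x = [-248126/44101, 28800/44101, 121846/44101]
step 2: P̄ = F·P·Fᵀ + Q = [13628342/44101 5029494/44101 3683644/44101; 5029494/44101 2921405/44101 1661255/44101; 3683644/44101 1661255/44101 1555367/44101]
step 2: y = z − H·x̄ = [99069/44101]
step 2: S = H·P̄·Hᵀ + R = [20889985/44101]
step 2: K = P̄·Hᵀ·S⁻¹ = [-15966136/20889985; -5430599/20889985; -5133123/20889985]
step 2: x' = x̄ + K·y = [-153400094/20889985, 1442769/20889985, 46185523/20889985]
step 2: P' = (I − K·H)·P̄ = [675230974/20889985 416325526/20889985 -113486588/20889985; 416325526/20889985 715101724/20889985 154818698/20889985; -113486588/20889985 154818698/20889985 139285766/20889985]

step 0: x' = [1019/197, 968/197, 505/394], P' = [5224/197 4480/197 -326/197; 4480/197 5246/197 360/197; -326/197 360/197 813/394]
step 1: x' = [-328249/88202, -469295/88202, -9600/44101], P' = [2921787/88202 1212111/88202 -396036/44101; 1212111/88202 1951071/88202 188290/44101; -396036/44101 188290/44101 300100/44101]
step 2: x' = [-153400094/20889985, 1442769/20889985, 46185523/20889985], P' = [675230974/20889985 416325526/20889985 -113486588/20889985; 416325526/20889985 715101724/20889985 154818698/20889985; -113486588/20889985 154818698/20889985 139285766/20889985]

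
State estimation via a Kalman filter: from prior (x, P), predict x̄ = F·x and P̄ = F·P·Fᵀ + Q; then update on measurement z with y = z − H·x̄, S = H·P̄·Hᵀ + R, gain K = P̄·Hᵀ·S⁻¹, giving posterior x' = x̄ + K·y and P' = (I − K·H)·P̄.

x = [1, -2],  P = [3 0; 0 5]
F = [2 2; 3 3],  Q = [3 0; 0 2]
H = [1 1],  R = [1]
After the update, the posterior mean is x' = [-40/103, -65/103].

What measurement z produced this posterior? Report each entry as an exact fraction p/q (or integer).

z = [-1]

x̄ = F·x = [-2, -3]
P̄ = F·P·Fᵀ + Q = [35 48; 48 74]
S = H·P̄·Hᵀ + R = [206]
K = P̄·Hᵀ·S⁻¹ = [83/206; 61/103]
x' − x̄ = [166/103, 244/103] = K·y
y = (KᵀK)⁻¹·Kᵀ·(x' − x̄) = [4]
z = y + H·x̄ = [4] + [-5] = [-1]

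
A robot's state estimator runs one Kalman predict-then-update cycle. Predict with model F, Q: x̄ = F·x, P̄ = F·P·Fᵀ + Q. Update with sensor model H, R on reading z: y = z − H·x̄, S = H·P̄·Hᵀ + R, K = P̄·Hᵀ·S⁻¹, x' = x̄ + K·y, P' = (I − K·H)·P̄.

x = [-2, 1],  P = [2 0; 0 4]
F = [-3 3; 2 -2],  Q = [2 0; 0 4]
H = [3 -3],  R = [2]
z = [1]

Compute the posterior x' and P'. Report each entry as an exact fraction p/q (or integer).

x̄ = F·x = [9, -6]
P̄ = F·P·Fᵀ + Q = [56 -36; -36 28]
y = z − H·x̄ = [-44]
S = H·P̄·Hᵀ + R = [1406]
K = P̄·Hᵀ·S⁻¹ = [138/703; -96/703]
x' = x̄ + K·y = [255/703, 6/703]
P' = (I − K·H)·P̄ = [1280/703 1188/703; 1188/703 1252/703]

x' = [255/703, 6/703]
P' = [1280/703 1188/703; 1188/703 1252/703]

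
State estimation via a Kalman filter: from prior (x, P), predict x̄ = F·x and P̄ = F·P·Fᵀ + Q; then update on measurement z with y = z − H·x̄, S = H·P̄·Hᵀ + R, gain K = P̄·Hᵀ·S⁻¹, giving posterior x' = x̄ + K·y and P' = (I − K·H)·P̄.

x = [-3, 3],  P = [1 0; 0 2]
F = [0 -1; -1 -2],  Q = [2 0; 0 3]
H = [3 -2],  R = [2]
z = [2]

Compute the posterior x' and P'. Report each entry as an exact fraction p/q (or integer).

x̄ = F·x = [-3, -3]
P̄ = F·P·Fᵀ + Q = [4 4; 4 12]
y = z − H·x̄ = [5]
S = H·P̄·Hᵀ + R = [38]
K = P̄·Hᵀ·S⁻¹ = [2/19; -6/19]
x' = x̄ + K·y = [-47/19, -87/19]
P' = (I − K·H)·P̄ = [68/19 100/19; 100/19 156/19]

x' = [-47/19, -87/19]
P' = [68/19 100/19; 100/19 156/19]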